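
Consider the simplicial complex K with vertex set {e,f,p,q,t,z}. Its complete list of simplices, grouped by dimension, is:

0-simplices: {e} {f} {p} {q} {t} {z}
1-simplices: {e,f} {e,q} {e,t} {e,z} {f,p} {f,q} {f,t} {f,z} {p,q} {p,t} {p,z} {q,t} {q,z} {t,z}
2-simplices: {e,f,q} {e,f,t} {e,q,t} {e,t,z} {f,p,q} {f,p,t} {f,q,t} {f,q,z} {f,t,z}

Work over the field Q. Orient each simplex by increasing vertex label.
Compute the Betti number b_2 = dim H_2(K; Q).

n_0=6 n_1=14 n_2=9  [Q]
∂1: piv[ef,eq,et,ez,fp] rk=5  ker:fq,ft,fz,pq,pt,pz,qt,qz,tz
∂2: piv[efq,eft,eqt,etz,fpq,fpt,fqz,ftz] rk=8  ker:fqt
b_2=(9−8)−0=1

b_2=1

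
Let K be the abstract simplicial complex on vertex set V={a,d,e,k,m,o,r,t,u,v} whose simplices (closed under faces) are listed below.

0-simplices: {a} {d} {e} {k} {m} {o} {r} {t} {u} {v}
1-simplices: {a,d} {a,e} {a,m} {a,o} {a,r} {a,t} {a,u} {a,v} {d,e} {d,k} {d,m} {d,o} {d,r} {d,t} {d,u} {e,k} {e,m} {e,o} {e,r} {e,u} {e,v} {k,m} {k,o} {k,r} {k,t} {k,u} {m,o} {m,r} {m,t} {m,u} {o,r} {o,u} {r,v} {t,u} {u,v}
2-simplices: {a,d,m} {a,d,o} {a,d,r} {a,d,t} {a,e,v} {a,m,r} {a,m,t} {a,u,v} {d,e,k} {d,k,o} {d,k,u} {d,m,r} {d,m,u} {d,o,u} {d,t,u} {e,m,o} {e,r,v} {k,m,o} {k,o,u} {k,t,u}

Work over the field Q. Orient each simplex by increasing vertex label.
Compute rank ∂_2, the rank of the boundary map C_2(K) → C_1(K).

n_0=10 n_1=35 n_2=20  [Q]
∂1: piv[ad,ae,am,ao,ar,at,au,av,dk] rk=9  ker:de,dm,do,dr,dt,du,ek,em,eo,er,eu,ev,km,ko,kr,kt,ku,mo,mr,mt,mu,or,ou,rv,tu,uv
∂2: piv[adm,ado,adr,adt,aev,amr,amt,auv,dek,dko,dku,dmu,dou,dtu,emo,erv,kmo,ktu] rk=18  ker:dmr,kou
rk∂_2=18

rank∂_2=18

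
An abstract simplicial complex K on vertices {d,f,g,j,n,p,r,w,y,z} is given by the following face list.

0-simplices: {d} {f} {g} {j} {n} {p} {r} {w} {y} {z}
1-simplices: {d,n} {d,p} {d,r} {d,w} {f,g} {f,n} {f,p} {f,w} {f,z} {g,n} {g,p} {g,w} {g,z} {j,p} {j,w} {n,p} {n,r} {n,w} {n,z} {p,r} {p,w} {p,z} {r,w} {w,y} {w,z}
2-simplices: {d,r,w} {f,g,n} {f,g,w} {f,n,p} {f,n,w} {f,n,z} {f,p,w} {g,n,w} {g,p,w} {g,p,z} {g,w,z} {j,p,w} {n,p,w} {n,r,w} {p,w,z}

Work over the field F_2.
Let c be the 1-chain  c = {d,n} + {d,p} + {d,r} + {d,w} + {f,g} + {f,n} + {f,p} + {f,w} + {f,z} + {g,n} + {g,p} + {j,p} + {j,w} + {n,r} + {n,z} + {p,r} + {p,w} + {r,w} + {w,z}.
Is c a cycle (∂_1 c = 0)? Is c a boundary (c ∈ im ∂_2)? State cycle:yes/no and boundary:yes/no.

cycle:no boundary:no

n_0=10 n_1=25 n_2=15  [Z2]
∂1: piv[dn,dp,dr,dw,fg,fn,fz,jp,wy] rk=9  ker:fp,fw,gn,gp,gw,gz,jw,np,nr,nw,nz,pr,pw,pz,rw,wz
∂2: piv[drw,fgn,fgw,fnp,fnw,fnz,fpw,gpw,gpz,gwz,jpw,nrw] rk=12  ker:gnw,npw,pwz
∂1c = {f} + {g} + {n} + {z}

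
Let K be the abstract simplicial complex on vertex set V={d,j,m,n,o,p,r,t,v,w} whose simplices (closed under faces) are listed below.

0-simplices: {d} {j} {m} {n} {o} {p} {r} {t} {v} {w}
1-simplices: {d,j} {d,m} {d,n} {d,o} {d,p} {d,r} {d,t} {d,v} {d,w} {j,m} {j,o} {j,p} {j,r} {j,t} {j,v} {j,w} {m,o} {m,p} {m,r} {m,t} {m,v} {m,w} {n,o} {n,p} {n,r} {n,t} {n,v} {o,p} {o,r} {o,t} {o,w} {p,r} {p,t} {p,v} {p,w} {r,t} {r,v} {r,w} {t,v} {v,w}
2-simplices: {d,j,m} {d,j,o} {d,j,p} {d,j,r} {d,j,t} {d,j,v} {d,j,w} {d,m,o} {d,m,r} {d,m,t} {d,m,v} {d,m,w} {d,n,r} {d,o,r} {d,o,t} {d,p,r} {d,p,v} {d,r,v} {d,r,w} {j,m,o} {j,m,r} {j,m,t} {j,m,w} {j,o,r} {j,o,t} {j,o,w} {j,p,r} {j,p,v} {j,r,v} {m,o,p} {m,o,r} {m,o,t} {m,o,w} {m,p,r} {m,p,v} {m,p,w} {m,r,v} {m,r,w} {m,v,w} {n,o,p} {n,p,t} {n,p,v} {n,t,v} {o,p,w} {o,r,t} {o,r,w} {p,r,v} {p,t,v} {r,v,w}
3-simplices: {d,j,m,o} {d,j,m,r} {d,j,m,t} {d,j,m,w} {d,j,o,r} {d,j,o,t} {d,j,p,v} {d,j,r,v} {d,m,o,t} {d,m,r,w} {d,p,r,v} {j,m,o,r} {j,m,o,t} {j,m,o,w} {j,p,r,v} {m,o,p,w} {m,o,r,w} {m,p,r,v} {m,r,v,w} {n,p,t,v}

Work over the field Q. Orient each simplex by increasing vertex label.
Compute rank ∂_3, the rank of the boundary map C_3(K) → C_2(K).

rank∂_3=19

n_0=10 n_1=40 n_2=49 n_3=20  [Q]
∂1: piv[dj,dm,dn,do,dp,dr,dt,dv,dw] rk=9  ker:jm,jo,jp,jr,jt,jv,jw,mo,mp,mr,mt,mv,mw,no,np,nr,nt,nv,op,or,ot,ow,pr,pt,pv,pw,rt,rv,rw,tv,vw
∂2: piv[djm,djo,djp,djr,djt,djv,djw,dmo,dmr,dmt,dmv,dmw,dnr,dor,dot,dpr,dpv,drv,drw,jow,mop,mpr,mpw,mvw,nop,npt,npv,ntv,ort] rk=29  ker:jmo,jmr,jmt,jmw,jor,jot,jpr,jpv,jrv,mor,mot,mow,mpv,mrv,mrw,opw,orw,prv,ptv,rvw
∂3: piv[djmo,djmr,djmt,djmw,djor,djot,djpv,djrv,dmot,dmrw,dprv,jmor,jmow,jprv,mopw,morw,mprv,mrvw,nptv] rk=19  ker:jmot
rk∂_3=19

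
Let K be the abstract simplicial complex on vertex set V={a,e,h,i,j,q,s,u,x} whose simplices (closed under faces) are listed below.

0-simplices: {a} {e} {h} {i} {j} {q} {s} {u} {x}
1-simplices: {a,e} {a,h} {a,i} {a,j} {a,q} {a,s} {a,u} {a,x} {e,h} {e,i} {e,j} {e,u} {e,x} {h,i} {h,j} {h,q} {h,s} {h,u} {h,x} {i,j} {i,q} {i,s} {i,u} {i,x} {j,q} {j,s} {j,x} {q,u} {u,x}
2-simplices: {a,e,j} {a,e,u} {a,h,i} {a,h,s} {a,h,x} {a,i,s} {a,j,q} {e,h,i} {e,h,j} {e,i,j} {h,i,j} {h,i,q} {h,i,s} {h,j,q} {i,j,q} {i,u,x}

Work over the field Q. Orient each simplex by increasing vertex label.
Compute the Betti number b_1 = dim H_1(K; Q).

n_0=9 n_1=29 n_2=16  [Q]
∂1: piv[ae,ah,ai,aj,aq,as,au,ax] rk=8  ker:eh,ei,ej,eu,ex,hi,hj,hq,hs,hu,hx,ij,iq,is,iu,ix,jq,js,jx,qu,ux
∂2: piv[aej,aeu,ahi,ahs,ahx,ais,ajq,ehi,ehj,eij,hiq,hjq,iux] rk=13  ker:hij,his,ijq
b_1=(29−8)−13=8

b_1=8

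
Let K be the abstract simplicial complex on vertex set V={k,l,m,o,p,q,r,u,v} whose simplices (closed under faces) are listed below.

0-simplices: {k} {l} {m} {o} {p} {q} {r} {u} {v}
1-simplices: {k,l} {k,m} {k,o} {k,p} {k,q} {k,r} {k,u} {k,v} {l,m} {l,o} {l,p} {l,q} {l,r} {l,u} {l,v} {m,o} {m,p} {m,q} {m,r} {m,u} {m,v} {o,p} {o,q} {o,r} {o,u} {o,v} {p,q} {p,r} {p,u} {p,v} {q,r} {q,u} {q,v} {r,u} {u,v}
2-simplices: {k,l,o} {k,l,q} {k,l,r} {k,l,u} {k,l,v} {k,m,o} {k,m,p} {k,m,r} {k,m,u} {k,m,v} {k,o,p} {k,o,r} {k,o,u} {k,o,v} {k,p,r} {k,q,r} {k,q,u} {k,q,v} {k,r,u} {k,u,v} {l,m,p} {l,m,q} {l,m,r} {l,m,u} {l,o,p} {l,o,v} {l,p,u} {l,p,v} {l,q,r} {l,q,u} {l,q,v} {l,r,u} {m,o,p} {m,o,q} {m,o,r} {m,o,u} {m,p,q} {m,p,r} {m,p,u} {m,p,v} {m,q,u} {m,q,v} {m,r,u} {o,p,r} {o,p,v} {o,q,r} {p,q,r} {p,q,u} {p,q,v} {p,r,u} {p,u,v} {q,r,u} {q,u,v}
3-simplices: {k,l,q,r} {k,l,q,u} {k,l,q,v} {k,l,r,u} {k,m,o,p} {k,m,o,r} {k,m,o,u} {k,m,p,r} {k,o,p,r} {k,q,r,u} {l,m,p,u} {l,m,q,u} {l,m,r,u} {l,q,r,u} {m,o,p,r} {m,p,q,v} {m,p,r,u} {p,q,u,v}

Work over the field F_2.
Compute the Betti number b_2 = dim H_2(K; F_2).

b_2=10

n_0=9 n_1=35 n_2=53 n_3=18  [Z2]
∂1: piv[kl,km,ko,kp,kq,kr,ku,kv] rk=8  ker:lm,lo,lp,lq,lr,lu,lv,mo,mp,mq,mr,mu,mv,op,oq,or,ou,ov,pq,pr,pu,pv,qr,qu,qv,ru,uv
∂2: piv[klo,klq,klr,klu,klv,kmo,kmp,kmr,kmu,kmv,kop,kor,kou,kov,kpr,kqr,kqu,kqv,kru,kuv,lmp,lmq,lmr,lpu,lpv,moq,mpq] rk=27  ker:lmu,lop,lov,lqr,lqu,lqv,lru,mop,mor,mou,mpr,mpu,mpv,mqu,mqv,mru,opr,opv,oqr,pqr,pqu,pqv,pru,puv,qru,quv
∂3: piv[klqr,klqu,klqv,klru,kmop,kmor,kmou,kmpr,kopr,kqru,lmpu,lmqu,lmru,mpqv,mpru,pquv] rk=16  ker:lqru,mopr
b_2=(53−27)−16=10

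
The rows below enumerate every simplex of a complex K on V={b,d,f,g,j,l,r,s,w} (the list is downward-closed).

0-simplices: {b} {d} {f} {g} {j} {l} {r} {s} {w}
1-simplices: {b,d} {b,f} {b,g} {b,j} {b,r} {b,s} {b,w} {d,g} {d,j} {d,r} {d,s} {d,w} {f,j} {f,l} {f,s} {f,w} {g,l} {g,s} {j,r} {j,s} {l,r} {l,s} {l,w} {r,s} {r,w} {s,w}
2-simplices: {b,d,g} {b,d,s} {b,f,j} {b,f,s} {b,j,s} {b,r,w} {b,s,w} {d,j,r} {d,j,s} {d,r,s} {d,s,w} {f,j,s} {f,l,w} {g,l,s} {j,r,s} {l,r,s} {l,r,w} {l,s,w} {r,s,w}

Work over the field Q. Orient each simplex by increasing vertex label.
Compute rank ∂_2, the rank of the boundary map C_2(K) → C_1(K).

rank∂_2=16

n_0=9 n_1=26 n_2=19  [Q]
∂1: piv[bd,bf,bg,bj,br,bs,bw,fl] rk=8  ker:dg,dj,dr,ds,dw,fj,fs,fw,gl,gs,jr,js,lr,ls,lw,rs,rw,sw
∂2: piv[bdg,bds,bfj,bfs,bjs,brw,bsw,djr,djs,drs,dsw,flw,gls,lrs,lrw,lsw] rk=16  ker:fjs,jrs,rsw
rk∂_2=16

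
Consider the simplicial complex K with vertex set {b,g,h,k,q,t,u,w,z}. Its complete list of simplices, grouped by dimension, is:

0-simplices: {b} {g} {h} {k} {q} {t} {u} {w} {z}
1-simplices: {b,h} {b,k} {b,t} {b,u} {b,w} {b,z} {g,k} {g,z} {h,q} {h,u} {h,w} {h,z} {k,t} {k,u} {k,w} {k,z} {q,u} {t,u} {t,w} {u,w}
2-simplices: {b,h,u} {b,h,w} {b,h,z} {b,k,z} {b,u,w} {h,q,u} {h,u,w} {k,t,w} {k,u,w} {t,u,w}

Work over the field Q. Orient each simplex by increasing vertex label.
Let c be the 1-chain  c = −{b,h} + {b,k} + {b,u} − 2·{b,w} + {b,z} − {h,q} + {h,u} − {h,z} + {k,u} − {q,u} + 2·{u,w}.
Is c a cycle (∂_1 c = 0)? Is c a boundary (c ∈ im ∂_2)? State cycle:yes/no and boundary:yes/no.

cycle:yes boundary:no

n_0=9 n_1=20 n_2=10  [Q]
∂1: piv[bh,bk,bt,bu,bw,bz,gk,hq] rk=8  ker:gz,hu,hw,hz,kt,ku,kw,kz,qu,tu,tw,uw
∂2: piv[bhu,bhw,bhz,bkz,buw,hqu,ktw,kuw,tuw] rk=9  ker:huw
∂1c = 0
c vs im∂2: residual ≠ 0 ⇒ not boundary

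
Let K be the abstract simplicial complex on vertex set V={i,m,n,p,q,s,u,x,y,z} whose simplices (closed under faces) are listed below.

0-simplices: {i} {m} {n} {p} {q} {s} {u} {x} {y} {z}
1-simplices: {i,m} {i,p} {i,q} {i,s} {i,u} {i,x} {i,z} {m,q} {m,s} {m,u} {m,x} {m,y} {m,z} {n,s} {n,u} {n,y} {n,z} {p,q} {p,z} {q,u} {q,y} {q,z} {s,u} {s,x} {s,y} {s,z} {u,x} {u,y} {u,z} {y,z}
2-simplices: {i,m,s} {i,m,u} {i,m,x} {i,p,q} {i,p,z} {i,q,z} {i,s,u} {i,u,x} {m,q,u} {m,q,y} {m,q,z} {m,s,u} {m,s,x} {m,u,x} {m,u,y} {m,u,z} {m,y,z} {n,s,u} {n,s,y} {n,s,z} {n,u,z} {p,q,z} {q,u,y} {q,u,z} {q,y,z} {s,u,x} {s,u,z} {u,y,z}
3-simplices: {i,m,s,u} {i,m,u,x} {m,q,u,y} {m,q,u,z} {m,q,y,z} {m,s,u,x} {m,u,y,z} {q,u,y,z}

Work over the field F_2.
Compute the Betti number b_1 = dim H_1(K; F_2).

b_1=2

n_0=10 n_1=30 n_2=28 n_3=8  [Z2]
∂1: piv[im,ip,iq,is,iu,ix,iz,my,ns] rk=9  ker:mq,ms,mu,mx,mz,nu,ny,nz,pq,pz,qu,qy,qz,su,sx,sy,sz,ux,uy,uz,yz
∂2: piv[ims,imu,imx,ipq,ipz,iqz,isu,iux,mqu,mqy,mqz,msx,muy,muz,myz,nsu,nsy,nsz,nuz] rk=19  ker:msu,mux,pqz,quy,quz,qyz,sux,suz,uyz
∂3: piv[imsu,imux,mquy,mquz,mqyz,msux,muyz] rk=7  ker:quyz
b_1=(30−9)−19=2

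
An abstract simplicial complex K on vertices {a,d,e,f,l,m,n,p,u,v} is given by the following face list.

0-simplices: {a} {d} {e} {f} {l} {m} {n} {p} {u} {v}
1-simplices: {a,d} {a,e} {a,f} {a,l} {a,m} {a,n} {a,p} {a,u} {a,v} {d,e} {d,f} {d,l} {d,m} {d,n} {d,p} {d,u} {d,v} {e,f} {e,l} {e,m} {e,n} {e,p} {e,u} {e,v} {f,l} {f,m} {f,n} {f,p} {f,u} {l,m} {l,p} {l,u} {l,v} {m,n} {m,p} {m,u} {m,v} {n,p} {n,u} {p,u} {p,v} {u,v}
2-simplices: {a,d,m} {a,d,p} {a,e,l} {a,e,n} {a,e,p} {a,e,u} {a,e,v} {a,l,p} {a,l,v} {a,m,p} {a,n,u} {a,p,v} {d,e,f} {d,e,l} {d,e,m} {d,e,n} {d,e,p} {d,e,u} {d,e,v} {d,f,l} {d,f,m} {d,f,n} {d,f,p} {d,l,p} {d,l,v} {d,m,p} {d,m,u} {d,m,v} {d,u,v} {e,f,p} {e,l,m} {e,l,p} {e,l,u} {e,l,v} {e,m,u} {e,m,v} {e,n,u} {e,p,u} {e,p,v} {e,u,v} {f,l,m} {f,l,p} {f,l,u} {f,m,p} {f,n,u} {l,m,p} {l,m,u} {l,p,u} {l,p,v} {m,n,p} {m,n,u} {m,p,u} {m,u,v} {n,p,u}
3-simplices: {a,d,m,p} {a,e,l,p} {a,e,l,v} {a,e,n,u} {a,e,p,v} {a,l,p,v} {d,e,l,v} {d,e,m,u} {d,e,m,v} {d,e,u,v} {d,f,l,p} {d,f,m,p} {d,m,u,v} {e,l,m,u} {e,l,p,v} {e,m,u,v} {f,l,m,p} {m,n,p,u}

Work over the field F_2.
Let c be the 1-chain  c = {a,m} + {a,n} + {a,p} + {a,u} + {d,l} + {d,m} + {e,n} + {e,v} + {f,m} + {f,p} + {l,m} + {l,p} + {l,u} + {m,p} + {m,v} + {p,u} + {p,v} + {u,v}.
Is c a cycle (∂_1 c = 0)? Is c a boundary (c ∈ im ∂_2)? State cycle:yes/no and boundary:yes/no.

n_0=10 n_1=42 n_2=54 n_3=18  [Z2]
∂1: piv[ad,ae,af,al,am,an,ap,au,av] rk=9  ker:de,df,dl,dm,dn,dp,du,dv,ef,el,em,en,ep,eu,ev,fl,fm,fn,fp,fu,lm,lp,lu,lv,mn,mp,mu,mv,np,nu,pu,pv,uv
∂2: piv[adm,adp,ael,aen,aep,aeu,aev,alp,alv,amp,anu,apv,def,del,dem,den,dep,deu,dev,dfl,dfm,dfn,dfp,dmu,dmv,duv,elm,elu,epu,flu,mnp,mnu] rk=32  ker:dlp,dlv,dmp,efp,elp,elv,emu,emv,enu,epv,euv,flm,flp,fmp,fnu,lmp,lmu,lpu,lpv,mpu,muv,npu
∂3: piv[admp,aelp,aelv,aenu,aepv,alpv,delv,demu,demv,deuv,dflp,dfmp,dmuv,elmu,flmp,mnpu] rk=16  ker:elpv,emuv
∂1c = 0
c vs im∂2: reduces to 0 ⇒ boundary

cycle:yes boundary:yes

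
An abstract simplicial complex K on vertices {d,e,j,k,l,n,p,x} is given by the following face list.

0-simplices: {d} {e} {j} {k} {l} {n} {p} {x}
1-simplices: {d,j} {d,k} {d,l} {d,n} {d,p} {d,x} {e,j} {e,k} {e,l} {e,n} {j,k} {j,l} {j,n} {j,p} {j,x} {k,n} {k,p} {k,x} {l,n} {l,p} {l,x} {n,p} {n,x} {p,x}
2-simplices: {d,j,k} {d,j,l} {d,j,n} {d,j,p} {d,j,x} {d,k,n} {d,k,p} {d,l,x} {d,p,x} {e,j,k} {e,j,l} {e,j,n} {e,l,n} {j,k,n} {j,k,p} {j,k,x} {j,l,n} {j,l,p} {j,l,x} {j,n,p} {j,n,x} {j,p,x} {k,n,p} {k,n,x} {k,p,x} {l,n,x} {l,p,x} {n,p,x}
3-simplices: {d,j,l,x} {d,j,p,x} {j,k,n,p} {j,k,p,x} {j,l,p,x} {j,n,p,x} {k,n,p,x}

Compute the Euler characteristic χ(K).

n_0=8 n_1=24 n_2=28 n_3=7
χ=+8−24+28−7=5

χ(K)=5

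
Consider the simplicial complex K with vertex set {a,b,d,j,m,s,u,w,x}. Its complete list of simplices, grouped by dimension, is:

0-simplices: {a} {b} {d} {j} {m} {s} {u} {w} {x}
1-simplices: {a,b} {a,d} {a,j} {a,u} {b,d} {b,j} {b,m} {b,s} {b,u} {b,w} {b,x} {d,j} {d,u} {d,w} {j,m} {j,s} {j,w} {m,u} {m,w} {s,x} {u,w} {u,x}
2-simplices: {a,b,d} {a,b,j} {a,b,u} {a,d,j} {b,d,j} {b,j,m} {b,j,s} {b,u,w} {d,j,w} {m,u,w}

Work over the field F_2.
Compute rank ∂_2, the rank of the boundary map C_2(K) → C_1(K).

n_0=9 n_1=22 n_2=10  [Z2]
∂1: piv[ab,ad,aj,au,bm,bs,bw,bx] rk=8  ker:bd,bj,bu,dj,du,dw,jm,js,jw,mu,mw,sx,uw,ux
∂2: piv[abd,abj,abu,adj,bjm,bjs,buw,djw,muw] rk=9  ker:bdj
rk∂_2=9

rank∂_2=9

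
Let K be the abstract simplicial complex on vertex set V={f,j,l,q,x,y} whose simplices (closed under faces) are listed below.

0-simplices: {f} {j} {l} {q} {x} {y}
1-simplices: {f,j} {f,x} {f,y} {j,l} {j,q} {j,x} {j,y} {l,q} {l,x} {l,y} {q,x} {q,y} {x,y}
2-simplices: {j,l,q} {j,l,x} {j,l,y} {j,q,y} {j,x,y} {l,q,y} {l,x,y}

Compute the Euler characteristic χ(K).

n_0=6 n_1=13 n_2=7
χ=+6−13+7=0

χ(K)=0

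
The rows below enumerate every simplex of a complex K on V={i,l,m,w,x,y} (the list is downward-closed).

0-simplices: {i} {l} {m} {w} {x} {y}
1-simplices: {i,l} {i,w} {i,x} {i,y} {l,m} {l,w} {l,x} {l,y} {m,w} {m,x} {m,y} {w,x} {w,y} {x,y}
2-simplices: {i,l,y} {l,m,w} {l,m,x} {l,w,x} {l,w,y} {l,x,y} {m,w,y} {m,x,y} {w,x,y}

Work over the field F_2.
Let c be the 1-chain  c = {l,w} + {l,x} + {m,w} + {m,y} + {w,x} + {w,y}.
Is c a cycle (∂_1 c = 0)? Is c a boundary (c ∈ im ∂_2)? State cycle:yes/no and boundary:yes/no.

n_0=6 n_1=14 n_2=9  [Z2]
∂1: piv[il,iw,ix,iy,lm] rk=5  ker:lw,lx,ly,mw,mx,my,wx,wy,xy
∂2: piv[ily,lmw,lmx,lwx,lwy,lxy,mwy] rk=7  ker:mxy,wxy
∂1c = 0
c vs im∂2: reduces to 0 ⇒ boundary

cycle:yes boundary:yes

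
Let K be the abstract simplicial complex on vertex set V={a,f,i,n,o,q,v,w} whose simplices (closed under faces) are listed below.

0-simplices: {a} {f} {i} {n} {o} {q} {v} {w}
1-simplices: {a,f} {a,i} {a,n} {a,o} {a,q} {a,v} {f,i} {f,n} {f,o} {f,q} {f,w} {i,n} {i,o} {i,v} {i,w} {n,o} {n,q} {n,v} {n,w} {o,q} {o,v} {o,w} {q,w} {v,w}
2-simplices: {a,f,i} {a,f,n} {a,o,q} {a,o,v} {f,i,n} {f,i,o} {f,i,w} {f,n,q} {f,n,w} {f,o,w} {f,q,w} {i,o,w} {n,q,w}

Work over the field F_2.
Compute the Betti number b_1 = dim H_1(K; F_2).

b_1=6

n_0=8 n_1=24 n_2=13  [Z2]
∂1: piv[af,ai,an,ao,aq,av,fw] rk=7  ker:fi,fn,fo,fq,in,io,iv,iw,no,nq,nv,nw,oq,ov,ow,qw,vw
∂2: piv[afi,afn,aoq,aov,fin,fio,fiw,fnq,fnw,fow,fqw] rk=11  ker:iow,nqw
b_1=(24−7)−11=6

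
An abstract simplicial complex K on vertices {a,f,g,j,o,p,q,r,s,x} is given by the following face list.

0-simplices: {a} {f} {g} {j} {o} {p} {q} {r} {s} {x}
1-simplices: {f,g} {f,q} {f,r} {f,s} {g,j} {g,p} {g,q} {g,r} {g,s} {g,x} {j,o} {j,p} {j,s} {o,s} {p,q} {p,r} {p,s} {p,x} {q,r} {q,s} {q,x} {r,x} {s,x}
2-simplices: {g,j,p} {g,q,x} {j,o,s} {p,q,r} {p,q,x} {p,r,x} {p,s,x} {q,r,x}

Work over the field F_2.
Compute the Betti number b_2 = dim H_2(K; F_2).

n_0=10 n_1=23 n_2=8  [Z2]
∂1: piv[fg,fq,fr,fs,gj,gp,gx,jo] rk=8  ker:gq,gr,gs,jp,js,os,pq,pr,ps,px,qr,qs,qx,rx,sx
∂2: piv[gjp,gqx,jos,pqr,pqx,prx,psx] rk=7  ker:qrx
b_2=(8−7)−0=1

b_2=1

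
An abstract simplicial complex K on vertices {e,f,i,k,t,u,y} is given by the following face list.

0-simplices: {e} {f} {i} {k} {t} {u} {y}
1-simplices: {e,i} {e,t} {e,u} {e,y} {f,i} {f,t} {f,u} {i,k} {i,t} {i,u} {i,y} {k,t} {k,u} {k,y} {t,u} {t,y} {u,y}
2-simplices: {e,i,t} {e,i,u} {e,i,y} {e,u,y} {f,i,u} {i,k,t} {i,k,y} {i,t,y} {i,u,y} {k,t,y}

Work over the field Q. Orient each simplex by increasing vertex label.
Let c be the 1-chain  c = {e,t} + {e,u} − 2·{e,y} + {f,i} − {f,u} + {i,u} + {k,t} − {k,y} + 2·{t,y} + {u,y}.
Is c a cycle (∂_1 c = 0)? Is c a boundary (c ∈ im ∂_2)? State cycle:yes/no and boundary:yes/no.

cycle:yes boundary:yes

n_0=7 n_1=17 n_2=10  [Q]
∂1: piv[ei,et,eu,ey,fi,ik] rk=6  ker:ft,fu,it,iu,iy,kt,ku,ky,tu,ty,uy
∂2: piv[eit,eiu,eiy,euy,fiu,ikt,iky,ity] rk=8  ker:iuy,kty
∂1c = 0
c vs im∂2: reduces to 0 ⇒ boundary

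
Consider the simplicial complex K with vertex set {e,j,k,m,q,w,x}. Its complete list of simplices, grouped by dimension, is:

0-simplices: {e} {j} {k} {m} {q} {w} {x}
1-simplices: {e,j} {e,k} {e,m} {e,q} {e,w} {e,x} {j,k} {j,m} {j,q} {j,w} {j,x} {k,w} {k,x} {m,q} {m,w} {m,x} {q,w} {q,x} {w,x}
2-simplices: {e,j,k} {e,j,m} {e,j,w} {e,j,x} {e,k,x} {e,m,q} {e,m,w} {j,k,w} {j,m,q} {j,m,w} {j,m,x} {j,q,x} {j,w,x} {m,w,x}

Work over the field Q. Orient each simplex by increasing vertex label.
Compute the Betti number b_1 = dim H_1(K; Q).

n_0=7 n_1=19 n_2=14  [Q]
∂1: piv[ej,ek,em,eq,ew,ex] rk=6  ker:jk,jm,jq,jw,jx,kw,kx,mq,mw,mx,qw,qx,wx
∂2: piv[ejk,ejm,ejw,ejx,ekx,emq,emw,jkw,jmq,jmx,jqx,jwx] rk=12  ker:jmw,mwx
b_1=(19−6)−12=1

b_1=1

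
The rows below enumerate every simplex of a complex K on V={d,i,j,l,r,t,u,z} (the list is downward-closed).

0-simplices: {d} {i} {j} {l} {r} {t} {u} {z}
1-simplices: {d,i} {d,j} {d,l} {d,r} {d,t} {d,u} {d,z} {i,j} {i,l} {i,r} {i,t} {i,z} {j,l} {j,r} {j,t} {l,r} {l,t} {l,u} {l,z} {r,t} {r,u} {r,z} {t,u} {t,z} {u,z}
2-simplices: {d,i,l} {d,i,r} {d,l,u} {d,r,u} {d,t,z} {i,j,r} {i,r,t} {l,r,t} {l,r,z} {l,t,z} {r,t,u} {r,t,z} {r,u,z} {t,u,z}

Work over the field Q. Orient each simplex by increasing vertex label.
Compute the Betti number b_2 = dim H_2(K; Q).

b_2=2

n_0=8 n_1=25 n_2=14  [Q]
∂1: piv[di,dj,dl,dr,dt,du,dz] rk=7  ker:ij,il,ir,it,iz,jl,jr,jt,lr,lt,lu,lz,rt,ru,rz,tu,tz,uz
∂2: piv[dil,dir,dlu,dru,dtz,ijr,irt,lrt,lrz,ltz,rtu,ruz] rk=12  ker:rtz,tuz
b_2=(14−12)−0=2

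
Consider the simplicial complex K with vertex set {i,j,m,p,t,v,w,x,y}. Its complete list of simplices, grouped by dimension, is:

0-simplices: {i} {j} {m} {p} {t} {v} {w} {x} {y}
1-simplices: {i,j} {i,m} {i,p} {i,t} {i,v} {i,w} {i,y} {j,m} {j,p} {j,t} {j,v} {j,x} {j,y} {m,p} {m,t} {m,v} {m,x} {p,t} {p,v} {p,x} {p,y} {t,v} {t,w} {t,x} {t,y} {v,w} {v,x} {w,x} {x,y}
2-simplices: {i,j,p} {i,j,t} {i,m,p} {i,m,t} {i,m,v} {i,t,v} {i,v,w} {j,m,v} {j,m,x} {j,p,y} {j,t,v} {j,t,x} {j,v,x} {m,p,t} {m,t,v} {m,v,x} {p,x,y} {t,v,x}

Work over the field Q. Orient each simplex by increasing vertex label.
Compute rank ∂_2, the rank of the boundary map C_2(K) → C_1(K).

rank∂_2=15

n_0=9 n_1=29 n_2=18  [Q]
∂1: piv[ij,im,ip,it,iv,iw,iy,jx] rk=8  ker:jm,jp,jt,jv,jy,mp,mt,mv,mx,pt,pv,px,py,tv,tw,tx,ty,vw,vx,wx,xy
∂2: piv[ijp,ijt,imp,imt,imv,itv,ivw,jmv,jmx,jpy,jtv,jtx,jvx,mpt,pxy] rk=15  ker:mtv,mvx,tvx
rk∂_2=15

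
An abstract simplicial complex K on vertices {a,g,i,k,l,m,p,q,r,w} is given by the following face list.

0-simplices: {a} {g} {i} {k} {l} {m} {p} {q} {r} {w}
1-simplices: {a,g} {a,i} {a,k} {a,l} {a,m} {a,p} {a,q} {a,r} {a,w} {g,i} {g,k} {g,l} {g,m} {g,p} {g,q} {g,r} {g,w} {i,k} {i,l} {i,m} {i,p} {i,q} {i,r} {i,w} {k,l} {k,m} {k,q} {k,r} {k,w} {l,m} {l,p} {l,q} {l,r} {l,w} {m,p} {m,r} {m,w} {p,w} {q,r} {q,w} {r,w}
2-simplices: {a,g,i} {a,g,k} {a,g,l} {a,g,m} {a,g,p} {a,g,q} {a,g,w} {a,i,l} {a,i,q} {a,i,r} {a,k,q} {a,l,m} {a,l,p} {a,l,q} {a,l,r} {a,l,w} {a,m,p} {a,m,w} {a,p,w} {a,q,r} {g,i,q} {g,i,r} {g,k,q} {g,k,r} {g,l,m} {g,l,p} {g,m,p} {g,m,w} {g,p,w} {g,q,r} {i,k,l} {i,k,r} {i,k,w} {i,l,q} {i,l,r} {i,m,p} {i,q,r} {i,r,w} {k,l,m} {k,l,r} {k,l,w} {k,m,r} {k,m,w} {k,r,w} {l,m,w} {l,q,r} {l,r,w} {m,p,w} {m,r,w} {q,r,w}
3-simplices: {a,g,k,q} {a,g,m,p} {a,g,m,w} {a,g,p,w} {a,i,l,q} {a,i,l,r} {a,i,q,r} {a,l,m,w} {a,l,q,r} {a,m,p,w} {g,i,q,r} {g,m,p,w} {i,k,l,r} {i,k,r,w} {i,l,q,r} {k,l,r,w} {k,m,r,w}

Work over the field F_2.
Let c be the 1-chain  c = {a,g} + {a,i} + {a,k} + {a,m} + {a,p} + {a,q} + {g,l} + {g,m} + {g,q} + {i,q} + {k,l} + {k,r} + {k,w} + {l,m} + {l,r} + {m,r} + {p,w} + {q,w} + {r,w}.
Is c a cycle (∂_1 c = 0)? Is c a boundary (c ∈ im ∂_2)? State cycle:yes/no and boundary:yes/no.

n_0=10 n_1=41 n_2=50 n_3=17  [Z2]
∂1: piv[ag,ai,ak,al,am,ap,aq,ar,aw] rk=9  ker:gi,gk,gl,gm,gp,gq,gr,gw,ik,il,im,ip,iq,ir,iw,kl,km,kq,kr,kw,lm,lp,lq,lr,lw,mp,mr,mw,pw,qr,qw,rw
∂2: piv[agi,agk,agl,agm,agp,agq,agw,ail,aiq,air,akq,alm,alp,alq,alr,alw,amp,amw,apw,aqr,gir,gkr,ikl,ikr,ikw,imp,irw,klm,klw,kmr,qrw] rk=31  ker:giq,gkq,glm,glp,gmp,gmw,gpw,gqr,ilq,ilr,iqr,klr,kmw,krw,lmw,lqr,lrw,mpw,mrw
∂3: piv[agkq,agmp,agmw,agpw,ailq,ailr,aiqr,almw,alqr,ampw,giqr,iklr,ikrw,klrw,kmrw] rk=15  ker:gmpw,ilqr
∂1c = 0
c vs im∂2: reduces to 0 ⇒ boundary

cycle:yes boundary:yes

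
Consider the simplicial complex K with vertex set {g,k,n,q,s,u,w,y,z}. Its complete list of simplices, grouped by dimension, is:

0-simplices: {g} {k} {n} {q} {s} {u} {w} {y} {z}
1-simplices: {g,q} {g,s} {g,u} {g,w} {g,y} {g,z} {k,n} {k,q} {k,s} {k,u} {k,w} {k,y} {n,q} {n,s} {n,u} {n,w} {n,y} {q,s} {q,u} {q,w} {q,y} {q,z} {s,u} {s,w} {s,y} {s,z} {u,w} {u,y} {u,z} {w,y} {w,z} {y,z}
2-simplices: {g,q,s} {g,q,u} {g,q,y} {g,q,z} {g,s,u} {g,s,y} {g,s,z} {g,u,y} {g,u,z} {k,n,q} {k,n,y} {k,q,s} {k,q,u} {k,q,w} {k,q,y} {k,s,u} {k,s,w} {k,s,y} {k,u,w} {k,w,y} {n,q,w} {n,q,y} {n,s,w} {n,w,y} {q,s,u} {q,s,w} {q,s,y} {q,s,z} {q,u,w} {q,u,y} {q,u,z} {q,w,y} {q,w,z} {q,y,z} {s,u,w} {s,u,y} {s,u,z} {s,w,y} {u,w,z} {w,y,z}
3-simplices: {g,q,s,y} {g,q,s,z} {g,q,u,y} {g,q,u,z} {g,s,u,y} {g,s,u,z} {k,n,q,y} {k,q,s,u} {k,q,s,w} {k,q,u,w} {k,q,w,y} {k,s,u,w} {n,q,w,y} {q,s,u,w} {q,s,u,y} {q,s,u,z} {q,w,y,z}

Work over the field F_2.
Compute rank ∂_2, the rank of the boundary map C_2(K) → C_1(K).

n_0=9 n_1=32 n_2=40 n_3=17  [Z2]
∂1: piv[gq,gs,gu,gw,gy,gz,kn,kq] rk=8  ker:ks,ku,kw,ky,nq,ns,nu,nw,ny,qs,qu,qw,qy,qz,su,sw,sy,sz,uw,uy,uz,wy,wz,yz
∂2: piv[gqs,gqu,gqy,gqz,gsu,gsy,gsz,guy,guz,knq,kny,kqs,kqu,kqw,kqy,ksw,kuw,kwy,nqw,nsw,qwz,qyz] rk=22  ker:ksu,ksy,nqy,nwy,qsu,qsw,qsy,qsz,quw,quy,quz,qwy,suw,suy,suz,swy,uwz,wyz
∂3: piv[gqsy,gqsz,gquy,gquz,gsuy,gsuz,knqy,kqsu,kqsw,kquw,kqwy,ksuw,nqwy,qsuy,qwyz] rk=15  ker:qsuw,qsuz
rk∂_2=22

rank∂_2=22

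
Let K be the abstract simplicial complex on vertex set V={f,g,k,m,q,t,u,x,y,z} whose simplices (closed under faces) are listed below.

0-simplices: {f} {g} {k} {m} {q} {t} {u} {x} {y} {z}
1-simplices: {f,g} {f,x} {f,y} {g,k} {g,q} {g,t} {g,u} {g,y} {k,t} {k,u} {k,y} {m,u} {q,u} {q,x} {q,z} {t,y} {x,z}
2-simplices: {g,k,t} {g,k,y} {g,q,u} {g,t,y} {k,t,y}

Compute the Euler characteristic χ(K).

n_0=10 n_1=17 n_2=5
χ=+10−17+5=-2

χ(K)=-2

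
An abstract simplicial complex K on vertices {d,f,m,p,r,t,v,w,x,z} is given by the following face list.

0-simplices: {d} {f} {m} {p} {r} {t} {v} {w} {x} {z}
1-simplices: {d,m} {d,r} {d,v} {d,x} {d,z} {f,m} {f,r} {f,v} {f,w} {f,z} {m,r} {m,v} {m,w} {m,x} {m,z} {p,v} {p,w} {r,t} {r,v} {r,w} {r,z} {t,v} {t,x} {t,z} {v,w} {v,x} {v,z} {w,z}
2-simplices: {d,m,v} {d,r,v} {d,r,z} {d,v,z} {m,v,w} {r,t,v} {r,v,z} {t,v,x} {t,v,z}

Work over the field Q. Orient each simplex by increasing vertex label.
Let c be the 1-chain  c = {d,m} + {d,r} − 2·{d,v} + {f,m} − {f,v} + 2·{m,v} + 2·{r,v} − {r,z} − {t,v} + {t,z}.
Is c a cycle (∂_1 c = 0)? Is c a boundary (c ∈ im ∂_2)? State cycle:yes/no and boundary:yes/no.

n_0=10 n_1=28 n_2=9  [Q]
∂1: piv[dm,dr,dv,dx,dz,fm,fw,pv,rt] rk=9  ker:fr,fv,fz,mr,mv,mw,mx,mz,pw,rv,rw,rz,tv,tx,tz,vw,vx,vz,wz
∂2: piv[dmv,drv,drz,dvz,mvw,rtv,tvx,tvz] rk=8  ker:rvz
∂1c = 0
c vs im∂2: residual ≠ 0 ⇒ not boundary

cycle:yes boundary:no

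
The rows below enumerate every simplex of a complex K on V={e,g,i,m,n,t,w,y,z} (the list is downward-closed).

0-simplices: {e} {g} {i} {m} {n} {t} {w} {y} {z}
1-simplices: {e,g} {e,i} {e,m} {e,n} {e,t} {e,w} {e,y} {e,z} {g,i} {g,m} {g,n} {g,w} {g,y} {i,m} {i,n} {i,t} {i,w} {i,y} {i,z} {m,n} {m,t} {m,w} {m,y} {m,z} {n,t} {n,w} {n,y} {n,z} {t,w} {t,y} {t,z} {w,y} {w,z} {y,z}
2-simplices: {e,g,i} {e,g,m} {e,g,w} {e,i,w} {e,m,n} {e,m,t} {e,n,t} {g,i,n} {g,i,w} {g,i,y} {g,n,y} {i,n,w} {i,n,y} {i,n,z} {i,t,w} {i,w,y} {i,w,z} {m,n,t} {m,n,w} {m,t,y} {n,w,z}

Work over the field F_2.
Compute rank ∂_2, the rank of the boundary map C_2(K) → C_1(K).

n_0=9 n_1=34 n_2=21  [Z2]
∂1: piv[eg,ei,em,en,et,ew,ey,ez] rk=8  ker:gi,gm,gn,gw,gy,im,in,it,iw,iy,iz,mn,mt,mw,my,mz,nt,nw,ny,nz,tw,ty,tz,wy,wz,yz
∂2: piv[egi,egm,egw,eiw,emn,emt,ent,gin,giy,gny,inw,inz,itw,iwy,iwz,mnw,mty] rk=17  ker:giw,iny,mnt,nwz
rk∂_2=17

rank∂_2=17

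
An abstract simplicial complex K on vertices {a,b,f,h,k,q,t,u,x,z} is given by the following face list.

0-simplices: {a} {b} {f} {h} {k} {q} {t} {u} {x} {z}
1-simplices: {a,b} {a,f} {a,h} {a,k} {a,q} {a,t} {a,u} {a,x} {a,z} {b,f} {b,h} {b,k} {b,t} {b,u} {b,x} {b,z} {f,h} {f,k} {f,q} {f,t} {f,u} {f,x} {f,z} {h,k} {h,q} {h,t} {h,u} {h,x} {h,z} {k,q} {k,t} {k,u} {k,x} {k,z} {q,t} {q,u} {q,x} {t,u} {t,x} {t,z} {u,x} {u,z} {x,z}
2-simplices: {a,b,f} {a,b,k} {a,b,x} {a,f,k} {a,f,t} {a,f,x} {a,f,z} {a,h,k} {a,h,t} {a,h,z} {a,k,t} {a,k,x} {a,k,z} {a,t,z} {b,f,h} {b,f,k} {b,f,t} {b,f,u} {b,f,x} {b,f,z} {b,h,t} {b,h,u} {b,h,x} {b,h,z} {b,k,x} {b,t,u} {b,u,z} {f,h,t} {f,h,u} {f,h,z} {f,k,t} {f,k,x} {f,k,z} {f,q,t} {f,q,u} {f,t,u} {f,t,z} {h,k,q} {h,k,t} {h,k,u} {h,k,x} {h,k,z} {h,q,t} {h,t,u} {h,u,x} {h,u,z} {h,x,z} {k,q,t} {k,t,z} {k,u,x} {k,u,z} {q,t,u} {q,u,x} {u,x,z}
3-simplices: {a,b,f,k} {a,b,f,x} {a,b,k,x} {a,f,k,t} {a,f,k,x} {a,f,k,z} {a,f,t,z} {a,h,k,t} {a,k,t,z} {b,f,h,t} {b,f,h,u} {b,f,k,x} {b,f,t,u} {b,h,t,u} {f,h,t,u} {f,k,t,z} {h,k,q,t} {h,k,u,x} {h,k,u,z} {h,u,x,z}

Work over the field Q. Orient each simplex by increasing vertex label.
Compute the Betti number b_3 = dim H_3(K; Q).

b_3=3

n_0=10 n_1=43 n_2=54 n_3=20  [Q]
∂1: piv[ab,af,ah,ak,aq,at,au,ax,az] rk=9  ker:bf,bh,bk,bt,bu,bx,bz,fh,fk,fq,ft,fu,fx,fz,hk,hq,ht,hu,hx,hz,kq,kt,ku,kx,kz,qt,qu,qx,tu,tx,tz,ux,uz,xz
∂2: piv[abf,abk,abx,afk,aft,afx,afz,ahk,aht,ahz,akt,akx,akz,atz,bfh,bft,bfu,bfz,bht,bhu,bhx,btu,buz,fqt,fqu,hkq,hku,hqt,hux,hxz,qux] rk=31  ker:bfk,bfx,bhz,bkx,fht,fhu,fhz,fkt,fkx,fkz,ftu,ftz,hkt,hkx,hkz,htu,huz,kqt,ktz,kux,kuz,qtu,uxz
∂3: piv[abfk,abfx,abkx,afkt,afkx,afkz,aftz,ahkt,aktz,bfht,bfhu,bftu,bhtu,hkqt,hkux,hkuz,huxz] rk=17  ker:bfkx,fhtu,fktz
b_3=(20−17)−0=3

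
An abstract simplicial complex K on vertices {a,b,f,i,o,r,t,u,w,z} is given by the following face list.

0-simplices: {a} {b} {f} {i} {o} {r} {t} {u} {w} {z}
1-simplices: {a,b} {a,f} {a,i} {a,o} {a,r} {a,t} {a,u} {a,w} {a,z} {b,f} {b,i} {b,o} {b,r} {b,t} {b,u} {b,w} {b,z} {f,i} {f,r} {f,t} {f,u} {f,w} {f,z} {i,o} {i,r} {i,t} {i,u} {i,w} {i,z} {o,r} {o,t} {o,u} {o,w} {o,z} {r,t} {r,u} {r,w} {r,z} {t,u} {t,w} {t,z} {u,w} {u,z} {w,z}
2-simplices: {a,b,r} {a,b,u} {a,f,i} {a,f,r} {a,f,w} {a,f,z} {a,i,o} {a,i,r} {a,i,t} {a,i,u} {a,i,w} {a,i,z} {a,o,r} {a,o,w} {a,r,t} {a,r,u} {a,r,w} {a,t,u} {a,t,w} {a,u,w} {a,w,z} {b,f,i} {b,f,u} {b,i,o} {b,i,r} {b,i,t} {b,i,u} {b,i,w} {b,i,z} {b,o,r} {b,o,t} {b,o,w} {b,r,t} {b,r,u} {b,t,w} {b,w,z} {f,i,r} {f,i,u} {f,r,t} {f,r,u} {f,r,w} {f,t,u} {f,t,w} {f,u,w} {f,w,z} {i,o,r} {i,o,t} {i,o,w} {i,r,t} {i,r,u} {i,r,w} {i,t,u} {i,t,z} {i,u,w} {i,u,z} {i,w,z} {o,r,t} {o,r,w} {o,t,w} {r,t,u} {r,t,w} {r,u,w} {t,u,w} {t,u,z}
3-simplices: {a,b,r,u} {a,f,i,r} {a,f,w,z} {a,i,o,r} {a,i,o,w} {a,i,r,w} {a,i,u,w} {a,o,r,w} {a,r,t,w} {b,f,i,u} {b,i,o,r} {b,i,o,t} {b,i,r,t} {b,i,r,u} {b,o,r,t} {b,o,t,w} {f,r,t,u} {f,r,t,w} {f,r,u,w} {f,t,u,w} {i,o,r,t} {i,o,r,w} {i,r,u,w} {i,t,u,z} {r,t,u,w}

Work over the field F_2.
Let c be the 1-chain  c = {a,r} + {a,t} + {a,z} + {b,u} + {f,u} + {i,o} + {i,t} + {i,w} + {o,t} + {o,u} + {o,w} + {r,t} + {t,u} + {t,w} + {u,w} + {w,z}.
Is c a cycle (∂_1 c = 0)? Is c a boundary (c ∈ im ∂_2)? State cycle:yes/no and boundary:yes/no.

cycle:no boundary:no

n_0=10 n_1=44 n_2=64 n_3=25  [Z2]
∂1: piv[ab,af,ai,ao,ar,at,au,aw,az] rk=9  ker:bf,bi,bo,br,bt,bu,bw,bz,fi,fr,ft,fu,fw,fz,io,ir,it,iu,iw,iz,or,ot,ou,ow,oz,rt,ru,rw,rz,tu,tw,tz,uw,uz,wz
∂2: piv[abr,abu,afi,afr,afw,afz,aio,air,ait,aiu,aiw,aiz,aor,aow,art,aru,arw,atu,atw,auw,awz,bfi,bfu,bio,bir,bit,biw,biz,bot,frt,itz,iuz] rk=32  ker:biu,bor,bow,brt,bru,btw,bwz,fir,fiu,fru,frw,ftu,ftw,fuw,fwz,ior,iot,iow,irt,iru,irw,itu,iuw,iwz,ort,orw,otw,rtu,rtw,ruw,tuw,tuz
∂3: piv[abru,afir,afwz,aior,aiow,airw,aiuw,aorw,artw,bfiu,bior,biot,birt,biru,bort,botw,frtu,frtw,fruw,ftuw,iruw,ituz] rk=22  ker:iort,iorw,rtuw
∂1c = {a} + {b} + {f} + {i} + {u} + {w}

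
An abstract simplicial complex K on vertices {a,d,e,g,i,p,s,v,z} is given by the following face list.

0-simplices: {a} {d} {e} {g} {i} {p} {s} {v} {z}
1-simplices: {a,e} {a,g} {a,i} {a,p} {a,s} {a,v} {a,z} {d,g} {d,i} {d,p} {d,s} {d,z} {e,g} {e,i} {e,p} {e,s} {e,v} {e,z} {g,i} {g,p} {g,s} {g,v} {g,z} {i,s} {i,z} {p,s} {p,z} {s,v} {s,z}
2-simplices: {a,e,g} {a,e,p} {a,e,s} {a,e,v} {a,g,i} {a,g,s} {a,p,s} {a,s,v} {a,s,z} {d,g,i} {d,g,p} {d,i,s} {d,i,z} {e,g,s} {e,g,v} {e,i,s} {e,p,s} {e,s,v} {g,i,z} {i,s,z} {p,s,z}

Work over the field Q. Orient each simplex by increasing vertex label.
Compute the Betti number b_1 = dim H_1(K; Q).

n_0=9 n_1=29 n_2=21  [Q]
∂1: piv[ae,ag,ai,ap,as,av,az,dg] rk=8  ker:di,dp,ds,dz,eg,ei,ep,es,ev,ez,gi,gp,gs,gv,gz,is,iz,ps,pz,sv,sz
∂2: piv[aeg,aep,aes,aev,agi,ags,aps,asv,asz,dgi,dgp,dis,diz,egv,eis,giz,isz,psz] rk=18  ker:egs,eps,esv
b_1=(29−8)−18=3

b_1=3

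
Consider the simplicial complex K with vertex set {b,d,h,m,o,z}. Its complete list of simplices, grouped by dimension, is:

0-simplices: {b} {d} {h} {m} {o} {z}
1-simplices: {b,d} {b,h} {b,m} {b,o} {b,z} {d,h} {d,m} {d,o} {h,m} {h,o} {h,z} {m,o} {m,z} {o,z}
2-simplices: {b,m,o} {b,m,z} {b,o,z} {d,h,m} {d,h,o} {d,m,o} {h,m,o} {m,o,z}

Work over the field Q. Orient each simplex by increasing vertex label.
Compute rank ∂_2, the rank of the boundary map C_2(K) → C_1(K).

rank∂_2=6

n_0=6 n_1=14 n_2=8  [Q]
∂1: piv[bd,bh,bm,bo,bz] rk=5  ker:dh,dm,do,hm,ho,hz,mo,mz,oz
∂2: piv[bmo,bmz,boz,dhm,dho,dmo] rk=6  ker:hmo,moz
rk∂_2=6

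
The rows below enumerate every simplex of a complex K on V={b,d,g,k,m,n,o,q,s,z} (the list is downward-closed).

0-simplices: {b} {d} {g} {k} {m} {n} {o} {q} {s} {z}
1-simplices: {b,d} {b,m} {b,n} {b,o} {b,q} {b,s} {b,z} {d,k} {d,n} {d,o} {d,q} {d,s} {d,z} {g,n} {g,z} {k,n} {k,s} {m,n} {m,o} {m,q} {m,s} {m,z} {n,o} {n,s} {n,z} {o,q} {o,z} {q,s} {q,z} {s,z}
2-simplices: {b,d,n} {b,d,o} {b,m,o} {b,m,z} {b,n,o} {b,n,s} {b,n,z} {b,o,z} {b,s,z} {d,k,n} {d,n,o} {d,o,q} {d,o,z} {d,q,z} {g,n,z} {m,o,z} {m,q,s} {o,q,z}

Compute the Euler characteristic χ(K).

χ(K)=-2

n_0=10 n_1=30 n_2=18
χ=+10−30+18=-2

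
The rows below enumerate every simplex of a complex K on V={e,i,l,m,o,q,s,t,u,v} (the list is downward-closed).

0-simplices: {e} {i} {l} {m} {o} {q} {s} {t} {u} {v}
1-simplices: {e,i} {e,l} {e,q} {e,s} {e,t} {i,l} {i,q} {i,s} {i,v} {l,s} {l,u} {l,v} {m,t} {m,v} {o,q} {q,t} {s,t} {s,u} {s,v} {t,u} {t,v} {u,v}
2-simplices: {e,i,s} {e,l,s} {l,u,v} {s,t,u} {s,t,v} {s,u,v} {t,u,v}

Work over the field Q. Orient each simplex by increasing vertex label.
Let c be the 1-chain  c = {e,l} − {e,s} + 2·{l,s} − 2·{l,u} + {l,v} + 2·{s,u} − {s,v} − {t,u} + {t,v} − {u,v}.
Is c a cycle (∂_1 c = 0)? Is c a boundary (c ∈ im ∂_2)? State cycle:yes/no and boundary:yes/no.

n_0=10 n_1=22 n_2=7  [Q]
∂1: piv[ei,el,eq,es,et,iv,lu,mt,oq] rk=9  ker:il,iq,is,ls,lv,mv,qt,st,su,sv,tu,tv,uv
∂2: piv[eis,els,luv,stu,stv,suv] rk=6  ker:tuv
∂1c = 0
c vs im∂2: residual ≠ 0 ⇒ not boundary

cycle:yes boundary:no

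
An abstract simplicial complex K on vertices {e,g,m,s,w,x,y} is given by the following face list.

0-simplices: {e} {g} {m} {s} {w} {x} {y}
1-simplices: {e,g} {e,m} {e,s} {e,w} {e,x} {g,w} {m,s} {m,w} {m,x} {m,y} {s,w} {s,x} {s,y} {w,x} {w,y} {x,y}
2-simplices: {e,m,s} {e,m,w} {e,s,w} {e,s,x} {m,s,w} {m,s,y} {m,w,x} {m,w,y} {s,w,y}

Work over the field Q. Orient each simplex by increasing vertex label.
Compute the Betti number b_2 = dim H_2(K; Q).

b_2=2

n_0=7 n_1=16 n_2=9  [Q]
∂1: piv[eg,em,es,ew,ex,my] rk=6  ker:gw,ms,mw,mx,sw,sx,sy,wx,wy,xy
∂2: piv[ems,emw,esw,esx,msy,mwx,mwy] rk=7  ker:msw,swy
b_2=(9−7)−0=2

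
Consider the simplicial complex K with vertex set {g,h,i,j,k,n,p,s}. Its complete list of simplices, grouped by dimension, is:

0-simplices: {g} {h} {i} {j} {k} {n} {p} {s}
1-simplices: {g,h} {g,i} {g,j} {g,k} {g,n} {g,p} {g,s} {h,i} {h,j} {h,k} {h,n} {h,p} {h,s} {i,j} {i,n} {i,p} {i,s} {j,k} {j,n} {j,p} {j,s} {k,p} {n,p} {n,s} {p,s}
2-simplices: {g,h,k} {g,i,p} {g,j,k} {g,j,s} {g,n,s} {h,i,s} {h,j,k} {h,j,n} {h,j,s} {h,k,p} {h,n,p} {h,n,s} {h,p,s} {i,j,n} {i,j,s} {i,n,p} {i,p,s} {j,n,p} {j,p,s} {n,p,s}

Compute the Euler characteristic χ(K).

χ(K)=3

n_0=8 n_1=25 n_2=20
χ=+8−25+20=3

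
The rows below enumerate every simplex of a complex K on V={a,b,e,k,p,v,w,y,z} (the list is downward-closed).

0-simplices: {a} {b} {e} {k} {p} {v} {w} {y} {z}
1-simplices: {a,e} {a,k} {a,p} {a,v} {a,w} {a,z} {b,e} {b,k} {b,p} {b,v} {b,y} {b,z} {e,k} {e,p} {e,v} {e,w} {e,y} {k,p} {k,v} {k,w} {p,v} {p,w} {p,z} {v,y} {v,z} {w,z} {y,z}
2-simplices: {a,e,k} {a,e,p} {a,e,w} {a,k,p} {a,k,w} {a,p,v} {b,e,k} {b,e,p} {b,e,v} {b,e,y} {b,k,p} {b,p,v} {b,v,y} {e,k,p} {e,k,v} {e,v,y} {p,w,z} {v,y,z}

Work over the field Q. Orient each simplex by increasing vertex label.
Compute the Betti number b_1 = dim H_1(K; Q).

n_0=9 n_1=27 n_2=18  [Q]
∂1: piv[ae,ak,ap,av,aw,az,be,by] rk=8  ker:bk,bp,bv,bz,ek,ep,ev,ew,ey,kp,kv,kw,pv,pw,pz,vy,vz,wz,yz
∂2: piv[aek,aep,aew,akp,akw,apv,bek,bep,bev,bey,bpv,bvy,ekv,pwz,vyz] rk=15  ker:bkp,ekp,evy
b_1=(27−8)−15=4

b_1=4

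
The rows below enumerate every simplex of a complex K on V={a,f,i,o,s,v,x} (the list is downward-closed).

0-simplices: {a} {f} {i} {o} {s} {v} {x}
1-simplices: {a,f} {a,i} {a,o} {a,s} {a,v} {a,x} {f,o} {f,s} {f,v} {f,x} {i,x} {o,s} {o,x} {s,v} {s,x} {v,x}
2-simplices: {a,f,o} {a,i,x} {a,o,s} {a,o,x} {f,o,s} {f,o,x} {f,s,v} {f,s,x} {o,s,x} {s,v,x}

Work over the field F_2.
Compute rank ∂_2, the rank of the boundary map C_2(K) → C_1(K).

n_0=7 n_1=16 n_2=10  [Z2]
∂1: piv[af,ai,ao,as,av,ax] rk=6  ker:fo,fs,fv,fx,ix,os,ox,sv,sx,vx
∂2: piv[afo,aix,aos,aox,fos,fox,fsv,fsx,svx] rk=9  ker:osx
rk∂_2=9

rank∂_2=9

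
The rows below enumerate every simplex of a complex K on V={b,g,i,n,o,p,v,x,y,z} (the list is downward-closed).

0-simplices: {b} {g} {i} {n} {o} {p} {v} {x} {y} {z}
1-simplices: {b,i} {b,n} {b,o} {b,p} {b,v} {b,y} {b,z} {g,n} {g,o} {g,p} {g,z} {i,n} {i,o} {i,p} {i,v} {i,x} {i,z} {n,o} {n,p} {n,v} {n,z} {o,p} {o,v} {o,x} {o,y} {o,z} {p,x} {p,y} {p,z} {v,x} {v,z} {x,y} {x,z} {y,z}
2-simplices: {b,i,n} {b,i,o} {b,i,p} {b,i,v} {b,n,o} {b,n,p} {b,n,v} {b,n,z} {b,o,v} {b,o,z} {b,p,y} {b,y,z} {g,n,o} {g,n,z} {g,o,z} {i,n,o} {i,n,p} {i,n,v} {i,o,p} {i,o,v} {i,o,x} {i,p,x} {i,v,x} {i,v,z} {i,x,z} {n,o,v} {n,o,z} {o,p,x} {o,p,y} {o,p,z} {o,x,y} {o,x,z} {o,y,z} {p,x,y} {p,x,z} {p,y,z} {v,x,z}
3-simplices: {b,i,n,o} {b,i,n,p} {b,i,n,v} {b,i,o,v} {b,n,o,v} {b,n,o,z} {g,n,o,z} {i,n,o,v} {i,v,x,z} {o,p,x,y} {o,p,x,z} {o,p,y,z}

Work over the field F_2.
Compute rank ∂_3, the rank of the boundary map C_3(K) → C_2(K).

n_0=10 n_1=34 n_2=37 n_3=12  [Z2]
∂1: piv[bi,bn,bo,bp,bv,by,bz,gn,ix] rk=9  ker:go,gp,gz,in,io,ip,iv,iz,no,np,nv,nz,op,ov,ox,oy,oz,px,py,pz,vx,vz,xy,xz,yz
∂2: piv[bin,bio,bip,biv,bno,bnp,bnv,bnz,bov,boz,bpy,byz,gno,gnz,iop,iox,ipx,ivx,ivz,ixz,opy,opz,oxy,oxz] rk=24  ker:goz,ino,inp,inv,iov,nov,noz,opx,oyz,pxy,pxz,pyz,vxz
∂3: piv[bino,binp,binv,biov,bnov,bnoz,gnoz,ivxz,opxy,opxz,opyz] rk=11  ker:inov
rk∂_3=11

rank∂_3=11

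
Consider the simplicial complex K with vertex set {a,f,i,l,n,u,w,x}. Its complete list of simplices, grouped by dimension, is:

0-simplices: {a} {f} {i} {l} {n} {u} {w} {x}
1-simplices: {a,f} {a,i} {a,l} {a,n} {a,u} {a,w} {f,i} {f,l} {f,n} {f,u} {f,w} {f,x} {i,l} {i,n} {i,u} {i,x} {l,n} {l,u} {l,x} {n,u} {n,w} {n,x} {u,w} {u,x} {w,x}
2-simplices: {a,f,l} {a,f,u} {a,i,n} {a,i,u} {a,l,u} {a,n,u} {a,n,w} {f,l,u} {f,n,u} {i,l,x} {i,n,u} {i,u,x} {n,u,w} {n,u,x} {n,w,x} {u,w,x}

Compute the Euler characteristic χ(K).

n_0=8 n_1=25 n_2=16
χ=+8−25+16=-1

χ(K)=-1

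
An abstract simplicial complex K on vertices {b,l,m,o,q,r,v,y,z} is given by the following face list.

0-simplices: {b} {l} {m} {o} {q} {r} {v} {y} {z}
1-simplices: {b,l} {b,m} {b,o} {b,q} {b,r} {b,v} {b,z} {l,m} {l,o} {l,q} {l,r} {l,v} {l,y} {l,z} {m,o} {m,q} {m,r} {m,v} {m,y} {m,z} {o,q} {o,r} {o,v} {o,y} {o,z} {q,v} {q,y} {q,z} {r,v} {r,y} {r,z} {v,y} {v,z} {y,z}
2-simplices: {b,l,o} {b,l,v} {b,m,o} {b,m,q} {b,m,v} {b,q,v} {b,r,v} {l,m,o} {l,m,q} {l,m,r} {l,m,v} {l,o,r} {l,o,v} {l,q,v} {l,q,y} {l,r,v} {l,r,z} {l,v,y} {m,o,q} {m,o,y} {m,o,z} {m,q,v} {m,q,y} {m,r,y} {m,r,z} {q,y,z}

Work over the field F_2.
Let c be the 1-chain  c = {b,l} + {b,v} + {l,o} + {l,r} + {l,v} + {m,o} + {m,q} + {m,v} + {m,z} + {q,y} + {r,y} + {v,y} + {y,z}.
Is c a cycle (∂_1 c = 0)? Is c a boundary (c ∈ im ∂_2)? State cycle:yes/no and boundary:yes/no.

cycle:yes boundary:no

n_0=9 n_1=34 n_2=26  [Z2]
∂1: piv[bl,bm,bo,bq,br,bv,bz,ly] rk=8  ker:lm,lo,lq,lr,lv,lz,mo,mq,mr,mv,my,mz,oq,or,ov,oy,oz,qv,qy,qz,rv,ry,rz,vy,vz,yz
∂2: piv[blo,blv,bmo,bmq,bmv,bqv,brv,lmo,lmq,lmr,lor,lov,lqy,lrv,lrz,lvy,moq,moy,moz,mqy,mry,mrz,qyz] rk=23  ker:lmv,lqv,mqv
∂1c = 0
c vs im∂2: residual ≠ 0 ⇒ not boundary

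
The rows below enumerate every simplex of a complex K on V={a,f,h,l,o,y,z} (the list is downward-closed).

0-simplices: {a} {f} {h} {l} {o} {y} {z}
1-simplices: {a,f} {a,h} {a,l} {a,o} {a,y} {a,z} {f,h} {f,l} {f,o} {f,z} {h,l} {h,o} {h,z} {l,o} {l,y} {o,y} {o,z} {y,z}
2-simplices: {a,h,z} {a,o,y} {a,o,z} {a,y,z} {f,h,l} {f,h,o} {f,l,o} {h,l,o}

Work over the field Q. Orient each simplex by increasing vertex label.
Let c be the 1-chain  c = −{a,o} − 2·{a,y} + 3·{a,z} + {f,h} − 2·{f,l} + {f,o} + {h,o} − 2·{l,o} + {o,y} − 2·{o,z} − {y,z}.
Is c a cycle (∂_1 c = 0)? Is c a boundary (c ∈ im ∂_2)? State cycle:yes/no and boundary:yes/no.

cycle:yes boundary:yes

n_0=7 n_1=18 n_2=8  [Q]
∂1: piv[af,ah,al,ao,ay,az] rk=6  ker:fh,fl,fo,fz,hl,ho,hz,lo,ly,oy,oz,yz
∂2: piv[ahz,aoy,aoz,ayz,fhl,fho,flo] rk=7  ker:hlo
∂1c = 0
c vs im∂2: reduces to 0 ⇒ boundary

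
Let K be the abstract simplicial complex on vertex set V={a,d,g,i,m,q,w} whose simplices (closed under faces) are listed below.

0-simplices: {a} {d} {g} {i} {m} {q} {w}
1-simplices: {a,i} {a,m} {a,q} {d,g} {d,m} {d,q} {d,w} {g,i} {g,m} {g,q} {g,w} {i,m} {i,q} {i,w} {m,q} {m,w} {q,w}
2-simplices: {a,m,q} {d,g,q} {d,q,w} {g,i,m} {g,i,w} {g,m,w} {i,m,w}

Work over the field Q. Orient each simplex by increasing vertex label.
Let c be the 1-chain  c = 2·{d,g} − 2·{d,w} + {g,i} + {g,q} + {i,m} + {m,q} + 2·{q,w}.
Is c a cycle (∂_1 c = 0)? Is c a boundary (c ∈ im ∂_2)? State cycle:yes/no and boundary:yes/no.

n_0=7 n_1=17 n_2=7  [Q]
∂1: piv[ai,am,aq,dg,dm,dw] rk=6  ker:dq,gi,gm,gq,gw,im,iq,iw,mq,mw,qw
∂2: piv[amq,dgq,dqw,gim,giw,gmw] rk=6  ker:imw
∂1c = 0
c vs im∂2: residual ≠ 0 ⇒ not boundary

cycle:yes boundary:no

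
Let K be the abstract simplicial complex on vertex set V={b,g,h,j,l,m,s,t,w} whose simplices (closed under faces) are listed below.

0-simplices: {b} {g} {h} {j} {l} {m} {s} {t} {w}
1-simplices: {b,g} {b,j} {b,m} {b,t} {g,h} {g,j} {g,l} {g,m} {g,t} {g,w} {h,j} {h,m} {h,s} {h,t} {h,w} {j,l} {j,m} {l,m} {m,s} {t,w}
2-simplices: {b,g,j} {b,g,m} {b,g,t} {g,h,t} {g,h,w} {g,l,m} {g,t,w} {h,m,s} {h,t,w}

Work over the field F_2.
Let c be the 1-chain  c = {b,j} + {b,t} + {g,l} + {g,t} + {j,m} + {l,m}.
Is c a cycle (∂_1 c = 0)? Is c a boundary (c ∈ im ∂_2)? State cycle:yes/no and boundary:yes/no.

n_0=9 n_1=20 n_2=9  [Z2]
∂1: piv[bg,bj,bm,bt,gh,gl,gw,hs] rk=8  ker:gj,gm,gt,hj,hm,ht,hw,jl,jm,lm,ms,tw
∂2: piv[bgj,bgm,bgt,ght,ghw,glm,gtw,hms] rk=8  ker:htw
∂1c = 0
c vs im∂2: residual ≠ 0 ⇒ not boundary

cycle:yes boundary:no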